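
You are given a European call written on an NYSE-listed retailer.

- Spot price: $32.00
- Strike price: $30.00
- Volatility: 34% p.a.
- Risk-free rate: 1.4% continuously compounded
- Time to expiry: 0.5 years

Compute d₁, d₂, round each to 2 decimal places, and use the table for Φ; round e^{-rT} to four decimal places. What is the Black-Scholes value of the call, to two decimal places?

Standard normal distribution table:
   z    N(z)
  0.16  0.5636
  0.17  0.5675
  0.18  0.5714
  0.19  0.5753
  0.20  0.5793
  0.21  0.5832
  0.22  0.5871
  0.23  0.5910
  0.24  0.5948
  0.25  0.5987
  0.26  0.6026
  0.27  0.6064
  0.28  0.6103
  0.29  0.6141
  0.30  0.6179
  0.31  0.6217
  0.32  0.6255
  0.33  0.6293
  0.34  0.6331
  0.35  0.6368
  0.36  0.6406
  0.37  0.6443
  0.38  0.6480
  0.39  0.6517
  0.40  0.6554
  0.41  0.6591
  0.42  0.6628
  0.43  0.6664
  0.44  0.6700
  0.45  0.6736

σ√T = 0.34·√0.5 = 0.2404
ln(S/K) + (r + σ²/2)T = ln(32/30) + (0.014 + 0.34²/2)·0.5 = 0.0645 + 0.0359 = 0.1004
d₁ = 0.1004 / 0.2404 = 0.4178 ⇒ 0.42
d₂ = d₁ − σ√T = 0.4178 − 0.2404 = 0.1774 ⇒ 0.18
exp(−rT) = exp(−0.014·0.5) = 0.9930
C = 32·N(0.42) − 30·0.9930·N(0.18) = 32·0.6628 − 30·0.9930·0.5714 = 21.2096 − 17.0220 = 4.1876

$4.19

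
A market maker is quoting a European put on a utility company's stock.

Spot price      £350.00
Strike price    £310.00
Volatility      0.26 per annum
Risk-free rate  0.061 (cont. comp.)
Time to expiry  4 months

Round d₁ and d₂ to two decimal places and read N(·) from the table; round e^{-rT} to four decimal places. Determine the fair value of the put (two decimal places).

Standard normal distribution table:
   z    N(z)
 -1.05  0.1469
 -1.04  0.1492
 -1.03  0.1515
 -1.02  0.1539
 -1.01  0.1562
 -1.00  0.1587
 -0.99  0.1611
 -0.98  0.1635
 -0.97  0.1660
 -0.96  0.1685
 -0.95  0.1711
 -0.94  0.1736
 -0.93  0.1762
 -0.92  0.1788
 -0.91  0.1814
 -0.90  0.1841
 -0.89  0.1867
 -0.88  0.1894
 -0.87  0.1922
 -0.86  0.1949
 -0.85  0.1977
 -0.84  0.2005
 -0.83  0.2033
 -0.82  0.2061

£4.52

T = 0.3333;  σ√T = 0.1501
d₁ = [ln(350/310) + (0.061 + 0.26²/2)·0.3333] / 0.1501 = [0.1214 + 0.0316] / 0.1501 = 1.0190 ⇒ 1.02
d₂ = d₁ − σ√T = 1.0190 − 0.1501 = 0.8689 ⇒ 0.87
e^(−rT) = e^(−0.061·0.3333) = 0.9799
N(−d₂) = N(-0.87) = 0.1922;  N(−d₁) = N(-1.02) = 0.1539
P = 310·0.9799·0.1922 − 350·0.1539 = 58.3844 − 53.8650 = 4.5194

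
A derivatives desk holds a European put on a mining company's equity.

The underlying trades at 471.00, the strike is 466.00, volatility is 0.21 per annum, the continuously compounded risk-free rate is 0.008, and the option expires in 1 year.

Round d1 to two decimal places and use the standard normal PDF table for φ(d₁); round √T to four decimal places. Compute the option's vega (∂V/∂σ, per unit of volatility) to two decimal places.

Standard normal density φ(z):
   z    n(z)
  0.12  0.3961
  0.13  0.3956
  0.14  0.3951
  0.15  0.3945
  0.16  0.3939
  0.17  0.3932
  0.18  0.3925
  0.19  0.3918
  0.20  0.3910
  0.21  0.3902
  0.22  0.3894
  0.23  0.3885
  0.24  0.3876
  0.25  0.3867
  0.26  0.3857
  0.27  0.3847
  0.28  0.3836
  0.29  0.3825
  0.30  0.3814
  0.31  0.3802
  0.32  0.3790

σ√T = 0.21 × 1.0000 = 0.2100
ln(S/K) + (r + σ²/2)T = ln(471/466) + (0.008 + 0.21²/2)·1 = 0.0107 + 0.0300 = 0.0407
d₁ = 0.0407 / 0.2100 = 0.1939 ≈ 0.19
√T = √1 = 1.0000
φ(d₁) = φ(0.19) = 0.3918
vega = S·φ(d₁)·√T = 471·0.3918·1.0000 = 184.5378
(Call and put vega coincide under Black-Scholes.)

184.54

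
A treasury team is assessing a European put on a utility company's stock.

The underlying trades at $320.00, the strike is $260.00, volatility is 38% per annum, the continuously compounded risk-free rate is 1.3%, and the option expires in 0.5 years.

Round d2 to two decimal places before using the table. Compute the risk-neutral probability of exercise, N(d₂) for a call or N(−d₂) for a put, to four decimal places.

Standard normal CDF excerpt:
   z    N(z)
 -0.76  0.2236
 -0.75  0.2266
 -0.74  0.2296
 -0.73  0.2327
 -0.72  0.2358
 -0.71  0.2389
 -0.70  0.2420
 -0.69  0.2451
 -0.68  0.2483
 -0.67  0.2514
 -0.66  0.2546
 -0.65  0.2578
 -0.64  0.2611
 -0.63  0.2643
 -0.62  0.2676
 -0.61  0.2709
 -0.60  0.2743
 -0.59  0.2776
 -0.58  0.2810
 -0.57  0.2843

σ√T = 0.38 × 0.7071 = 0.2687
d₁ = [ln(320/260) + (0.013 + 0.38²/2)·0.5] / 0.2687 = [0.2076 + 0.0426] / 0.2687 = 0.9313 ⇒ 0.93
d₂ = d₁ − σ√T = 0.9313 − 0.2687 = 0.6626 ⇒ 0.66
Risk-neutral Pr[S_T < K] = N(−d₂) = N(-0.66) = 0.2546

0.2546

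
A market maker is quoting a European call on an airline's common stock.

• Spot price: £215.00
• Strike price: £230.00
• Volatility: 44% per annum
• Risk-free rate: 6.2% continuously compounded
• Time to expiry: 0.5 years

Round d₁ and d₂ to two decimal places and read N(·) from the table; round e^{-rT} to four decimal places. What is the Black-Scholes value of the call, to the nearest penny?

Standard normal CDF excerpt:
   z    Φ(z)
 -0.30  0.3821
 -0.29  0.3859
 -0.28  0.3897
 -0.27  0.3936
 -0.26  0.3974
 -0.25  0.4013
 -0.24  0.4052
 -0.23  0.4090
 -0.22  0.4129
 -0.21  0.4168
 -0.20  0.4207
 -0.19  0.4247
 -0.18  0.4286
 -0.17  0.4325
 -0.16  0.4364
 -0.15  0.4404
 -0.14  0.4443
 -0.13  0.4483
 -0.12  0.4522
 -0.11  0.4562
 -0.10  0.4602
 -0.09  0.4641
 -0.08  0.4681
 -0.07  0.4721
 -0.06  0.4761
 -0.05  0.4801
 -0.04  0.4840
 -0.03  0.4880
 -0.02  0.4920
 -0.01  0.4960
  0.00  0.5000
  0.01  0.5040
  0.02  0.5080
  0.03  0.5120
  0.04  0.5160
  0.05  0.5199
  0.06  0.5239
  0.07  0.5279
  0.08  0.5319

£23.17

T = 0.5;  σ√T = 0.3111
d₁ = [ln(215/230) + (0.062 + 0.44²/2)·0.5] / 0.3111 = [-0.0674 + 0.0794] / 0.3111 = 0.0384 which rounds to 0.04
d₂ = d₁ − σ√T = 0.0384 − 0.3111 = -0.2727 which rounds to -0.27
exp(−rT) = exp(−0.062·0.5) = 0.9695
C = 215·N(0.04) − 230·0.9695·N(-0.27) = 215·0.5160 − 230·0.9695·0.3936 = 110.9400 − 87.7669 = 23.1731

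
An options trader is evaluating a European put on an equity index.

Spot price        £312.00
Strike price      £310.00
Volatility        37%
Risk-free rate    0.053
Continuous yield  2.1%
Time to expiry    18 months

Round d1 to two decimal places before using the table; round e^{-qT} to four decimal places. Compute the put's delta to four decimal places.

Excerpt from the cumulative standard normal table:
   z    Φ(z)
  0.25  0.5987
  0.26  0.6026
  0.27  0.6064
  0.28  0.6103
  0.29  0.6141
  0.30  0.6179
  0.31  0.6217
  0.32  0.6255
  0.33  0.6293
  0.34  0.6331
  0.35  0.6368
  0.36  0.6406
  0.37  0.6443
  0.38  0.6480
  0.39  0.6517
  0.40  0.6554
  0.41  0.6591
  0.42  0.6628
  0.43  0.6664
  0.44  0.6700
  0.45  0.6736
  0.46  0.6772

-0.3519

T = 1.5;  σ√T = 0.4532
d₁ = [ln(312/310) + (0.053 − 0.021 + 0.37²/2)·1.5] / 0.4532 = [0.0064 + 0.1507] / 0.4532 = 0.3467 ⇒ 0.35
N(d₁) = N(0.35) = 0.6368
Δ_put = e^(−qT)·(N(d₁) − 1) = 0.9690·(0.6368 − 1) = -0.3519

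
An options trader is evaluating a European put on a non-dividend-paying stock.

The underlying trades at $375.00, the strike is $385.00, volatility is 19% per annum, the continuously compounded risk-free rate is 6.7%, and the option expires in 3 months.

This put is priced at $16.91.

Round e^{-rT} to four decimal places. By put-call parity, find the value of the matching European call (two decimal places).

e^(−rT) = e^(−0.067·0.25) = 0.9834
Put-call parity: C − P = S − K·e^(−rT) = 375 − 385·0.9834 = 375 − 378.6090 = -3.6090
C = P + (C − P) = 16.91 + (-3.6090) = 13.3010

$13.30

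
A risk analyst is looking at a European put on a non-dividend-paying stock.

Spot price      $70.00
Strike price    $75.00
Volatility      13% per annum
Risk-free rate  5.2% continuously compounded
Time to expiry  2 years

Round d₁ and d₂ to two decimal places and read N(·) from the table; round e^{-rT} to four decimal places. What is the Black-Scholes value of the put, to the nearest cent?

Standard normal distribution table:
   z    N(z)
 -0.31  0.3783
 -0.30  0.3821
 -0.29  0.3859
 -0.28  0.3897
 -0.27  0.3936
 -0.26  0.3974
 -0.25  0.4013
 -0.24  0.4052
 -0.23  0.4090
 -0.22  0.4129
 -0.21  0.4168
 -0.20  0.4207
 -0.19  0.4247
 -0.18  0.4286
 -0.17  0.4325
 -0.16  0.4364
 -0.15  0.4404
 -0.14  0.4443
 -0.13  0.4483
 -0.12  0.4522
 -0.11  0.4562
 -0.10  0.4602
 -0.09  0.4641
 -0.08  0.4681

σ√T = 0.13 × 1.4142 = 0.1838
d₁ = [ln(70/75) + (0.052 + 0.13²/2)·2] / 0.1838 = [-0.0690 + 0.1209] / 0.1838 = 0.2823 → 0.28
d₂ = d₁ − σ√T = 0.2823 − 0.1838 = 0.0985 → 0.10
exp(−rT) = exp(−0.052·2) = 0.9012
P = 75·0.9012·N(-0.10) − 70·N(-0.28) = 75·0.9012·0.4602 − 70·0.3897 = 31.1049 − 27.2790 = 3.8259

$3.83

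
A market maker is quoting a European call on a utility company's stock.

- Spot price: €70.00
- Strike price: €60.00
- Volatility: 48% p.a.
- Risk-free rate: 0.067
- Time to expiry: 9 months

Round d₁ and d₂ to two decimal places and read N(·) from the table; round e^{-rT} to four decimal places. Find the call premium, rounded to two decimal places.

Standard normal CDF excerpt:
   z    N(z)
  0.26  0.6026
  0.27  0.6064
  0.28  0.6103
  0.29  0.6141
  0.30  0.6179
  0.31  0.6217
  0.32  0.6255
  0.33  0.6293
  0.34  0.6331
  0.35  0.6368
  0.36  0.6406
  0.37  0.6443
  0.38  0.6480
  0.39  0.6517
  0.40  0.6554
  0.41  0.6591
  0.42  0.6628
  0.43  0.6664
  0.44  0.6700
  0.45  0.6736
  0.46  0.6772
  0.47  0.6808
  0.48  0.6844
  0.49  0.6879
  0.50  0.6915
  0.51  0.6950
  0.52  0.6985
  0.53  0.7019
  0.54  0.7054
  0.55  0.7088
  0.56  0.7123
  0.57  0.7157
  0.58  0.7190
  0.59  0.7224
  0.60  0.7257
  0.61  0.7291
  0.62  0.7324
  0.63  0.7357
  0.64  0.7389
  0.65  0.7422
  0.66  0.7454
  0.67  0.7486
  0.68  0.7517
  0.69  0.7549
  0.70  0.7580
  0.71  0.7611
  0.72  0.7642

T = 0.75;  σ√T = 0.4157
ln(S/K) + (r + σ²/2)T = ln(70/60) + (0.067 + 0.48²/2)·0.75 = 0.1542 + 0.1366 = 0.2908
d₁ = 0.2908 / 0.4157 = 0.6996 → 0.70
d₂ = d₁ − σ√T = 0.6996 − 0.4157 = 0.2839 → 0.28
exp(−rT) = exp(−0.067·0.75) = 0.9510
N(d₁) = N(0.70) = 0.7580;  N(d₂) = N(0.28) = 0.6103
C = 70·0.7580 − 60·0.9510·0.6103 = 53.0600 − 34.8237 = 18.2363

€18.24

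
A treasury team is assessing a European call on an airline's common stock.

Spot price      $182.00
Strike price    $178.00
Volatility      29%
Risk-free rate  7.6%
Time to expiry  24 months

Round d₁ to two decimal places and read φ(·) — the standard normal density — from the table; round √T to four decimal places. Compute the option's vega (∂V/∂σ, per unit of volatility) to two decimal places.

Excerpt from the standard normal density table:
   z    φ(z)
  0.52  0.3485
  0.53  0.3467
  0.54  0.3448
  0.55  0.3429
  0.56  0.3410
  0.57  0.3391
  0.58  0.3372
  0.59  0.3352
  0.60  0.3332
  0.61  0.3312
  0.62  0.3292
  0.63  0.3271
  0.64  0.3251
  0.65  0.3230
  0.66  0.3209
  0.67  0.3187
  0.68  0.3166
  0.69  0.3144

84.19

σ√T = 0.29·√2 = 0.4101
d₁ = [ln(182/178) + (0.076 + ½·0.29²)·2] / (σ√T) = (0.0222 + 0.2361) / 0.4101 = 0.6299 which rounds to 0.63
√T = √2 = 1.4142
φ(d₁) = φ(0.63) = 0.3271
vega = S·φ(d₁)·√T = 182·0.3271·1.4142 = 84.1904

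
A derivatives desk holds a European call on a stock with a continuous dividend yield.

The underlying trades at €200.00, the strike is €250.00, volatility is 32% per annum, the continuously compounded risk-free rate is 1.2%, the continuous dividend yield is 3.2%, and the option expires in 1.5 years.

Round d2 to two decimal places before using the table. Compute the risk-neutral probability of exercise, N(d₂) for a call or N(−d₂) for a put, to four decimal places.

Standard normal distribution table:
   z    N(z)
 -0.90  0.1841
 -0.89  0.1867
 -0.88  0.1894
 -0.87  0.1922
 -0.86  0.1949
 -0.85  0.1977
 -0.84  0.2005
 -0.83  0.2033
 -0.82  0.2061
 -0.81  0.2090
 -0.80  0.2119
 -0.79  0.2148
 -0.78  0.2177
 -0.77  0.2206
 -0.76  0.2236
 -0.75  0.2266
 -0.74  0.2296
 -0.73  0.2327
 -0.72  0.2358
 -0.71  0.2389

σ√T = 0.32 × 1.2247 = 0.3919
d₁ = [ln(200/250) + (0.012 − 0.032 + 0.32²/2)·1.5] / 0.3919 = [-0.2231 + 0.0468] / 0.3919 = -0.4499 → -0.45
d₂ = d₁ − σ√T = -0.4499 − 0.3919 = -0.8419 → -0.84
Risk-neutral Pr[S_T > K] = N(d₂) = N(-0.84) = 0.2005

0.2005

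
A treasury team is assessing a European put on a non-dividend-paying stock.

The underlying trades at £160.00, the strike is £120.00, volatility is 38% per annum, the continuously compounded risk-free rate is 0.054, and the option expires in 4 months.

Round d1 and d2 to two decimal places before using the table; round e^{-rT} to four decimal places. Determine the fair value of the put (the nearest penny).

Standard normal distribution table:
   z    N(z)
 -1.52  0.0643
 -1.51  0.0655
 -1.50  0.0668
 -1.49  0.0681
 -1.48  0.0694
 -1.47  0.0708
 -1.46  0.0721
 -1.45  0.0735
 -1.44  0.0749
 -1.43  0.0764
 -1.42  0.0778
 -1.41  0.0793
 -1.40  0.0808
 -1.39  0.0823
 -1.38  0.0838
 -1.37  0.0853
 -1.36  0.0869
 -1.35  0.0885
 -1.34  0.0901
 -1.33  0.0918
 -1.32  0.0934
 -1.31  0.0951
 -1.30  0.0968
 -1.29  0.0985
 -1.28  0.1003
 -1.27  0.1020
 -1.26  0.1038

£1.13

σ√T = 0.38·√0.3333 = 0.2194
ln(S/K) + (r + σ²/2)T = ln(160/120) + (0.054 + 0.38²/2)·0.3333 = 0.2877 + 0.0421 = 0.3297
d₁ = 0.3297 / 0.2194 = 1.5030 ⇒ 1.50
d₂ = d₁ − σ√T = 1.5030 − 0.2194 = 1.2836 ⇒ 1.28
exp(−rT) = exp(−0.054·0.3333) = 0.9822
N(−d₂) = N(-1.28) = 0.1003;  N(−d₁) = N(-1.50) = 0.0668
P = 120·0.9822·0.1003 − 160·0.0668 = 11.8218 − 10.6880 = 1.1338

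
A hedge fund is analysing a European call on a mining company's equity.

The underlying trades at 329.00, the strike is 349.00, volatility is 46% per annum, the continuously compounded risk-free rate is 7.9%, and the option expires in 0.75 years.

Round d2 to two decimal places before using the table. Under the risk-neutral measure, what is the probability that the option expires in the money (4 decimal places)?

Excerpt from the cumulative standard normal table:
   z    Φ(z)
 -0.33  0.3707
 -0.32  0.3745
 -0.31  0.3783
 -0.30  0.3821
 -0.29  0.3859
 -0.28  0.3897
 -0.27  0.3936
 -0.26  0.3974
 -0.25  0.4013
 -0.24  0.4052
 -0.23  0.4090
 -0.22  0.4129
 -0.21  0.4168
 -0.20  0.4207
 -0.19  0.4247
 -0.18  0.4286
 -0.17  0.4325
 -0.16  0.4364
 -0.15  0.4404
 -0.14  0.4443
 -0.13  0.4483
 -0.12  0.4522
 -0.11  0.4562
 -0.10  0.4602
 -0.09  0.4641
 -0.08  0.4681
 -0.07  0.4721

0.4207

σ√T = 0.46·√0.75 = 0.3984
d₁ = [ln(329/349) + (0.079 + 0.46²/2)·0.75] / 0.3984 = [-0.0590 + 0.1386] / 0.3984 = 0.1998 ≈ 0.20
d₂ = d₁ − σ√T = 0.1998 − 0.3984 = -0.1986 ≈ -0.20
Pr(exercise) under Q = N(d₂) = 0.4207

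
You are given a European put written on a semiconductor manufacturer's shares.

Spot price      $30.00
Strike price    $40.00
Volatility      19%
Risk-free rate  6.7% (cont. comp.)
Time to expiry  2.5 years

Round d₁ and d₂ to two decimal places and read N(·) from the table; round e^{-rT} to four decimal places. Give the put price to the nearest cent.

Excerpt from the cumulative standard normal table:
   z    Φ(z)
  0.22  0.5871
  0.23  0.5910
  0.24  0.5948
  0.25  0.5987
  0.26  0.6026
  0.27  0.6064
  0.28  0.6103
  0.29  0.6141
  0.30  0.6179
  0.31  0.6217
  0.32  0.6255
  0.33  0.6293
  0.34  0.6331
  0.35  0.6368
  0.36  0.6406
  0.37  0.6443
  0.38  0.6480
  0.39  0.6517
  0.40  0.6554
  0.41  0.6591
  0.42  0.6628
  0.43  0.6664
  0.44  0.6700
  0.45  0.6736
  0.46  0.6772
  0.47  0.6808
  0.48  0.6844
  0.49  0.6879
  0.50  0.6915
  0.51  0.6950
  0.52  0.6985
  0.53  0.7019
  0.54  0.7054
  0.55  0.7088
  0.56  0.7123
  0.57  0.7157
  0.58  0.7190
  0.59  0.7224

T = 2.5;  σ√T = 0.3004
d₁ = [ln(30/40) + (0.067 + 0.19²/2)·2.5] / 0.3004 = [-0.2877 + 0.2126] / 0.3004 = -0.2498 ≈ -0.25
d₂ = d₁ − σ√T = -0.2498 − 0.3004 = -0.5503 ≈ -0.55
exp(−rT) = exp(−0.067·2.5) = 0.8458
N(−d₂) = N(0.55) = 0.7088;  N(−d₁) = N(0.25) = 0.5987
P = 40·0.8458·0.7088 − 30·0.5987 = 23.9801 − 17.9610 = 6.0191

$6.02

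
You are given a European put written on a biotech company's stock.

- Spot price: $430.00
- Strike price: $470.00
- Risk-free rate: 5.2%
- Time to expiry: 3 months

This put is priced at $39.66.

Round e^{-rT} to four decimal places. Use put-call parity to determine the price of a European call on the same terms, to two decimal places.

exp(−rT) = exp(−0.052·0.25) = 0.9871
Put-call parity: C − P = S − K·e^(−rT) = 430 − 470·0.9871 = 430 − 463.9370 = -33.9370
C = P + (C − P) = 39.66 + (-33.9370) = 5.7230

$5.72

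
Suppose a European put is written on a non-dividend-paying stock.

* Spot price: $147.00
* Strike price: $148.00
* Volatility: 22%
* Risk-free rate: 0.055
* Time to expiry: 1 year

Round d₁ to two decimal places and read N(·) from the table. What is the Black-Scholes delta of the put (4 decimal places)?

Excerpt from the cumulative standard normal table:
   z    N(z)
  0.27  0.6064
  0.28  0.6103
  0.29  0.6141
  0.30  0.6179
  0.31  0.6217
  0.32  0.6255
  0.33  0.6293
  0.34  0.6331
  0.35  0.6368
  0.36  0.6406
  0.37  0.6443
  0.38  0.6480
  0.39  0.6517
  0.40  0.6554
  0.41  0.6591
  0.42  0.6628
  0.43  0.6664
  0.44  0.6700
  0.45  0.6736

-0.3707

σ√T = 0.22 × 1.0000 = 0.2200
d₁ = [ln(147/148) + (0.055 + 0.22²/2)·1] / 0.2200 = [-0.0068 + 0.0792] / 0.2200 = 0.3292 ≈ 0.33
N(d₁) = N(0.33) = 0.6293
Δ_put = N(d₁) − 1 = 0.6293 − 1 = -0.3707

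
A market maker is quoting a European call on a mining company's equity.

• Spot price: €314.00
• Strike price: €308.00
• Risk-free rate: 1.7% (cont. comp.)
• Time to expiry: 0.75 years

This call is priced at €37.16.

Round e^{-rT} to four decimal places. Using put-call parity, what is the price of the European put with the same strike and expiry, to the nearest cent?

€27.25

exp(−rT) = exp(−0.017·0.75) = 0.9873
Put-call parity: C − P = S − K·e^(−rT) = 314 − 308·0.9873 = 314 − 304.0884 = 9.9116
P = C − (C − P) = 37.16 − (9.9116) = 27.2484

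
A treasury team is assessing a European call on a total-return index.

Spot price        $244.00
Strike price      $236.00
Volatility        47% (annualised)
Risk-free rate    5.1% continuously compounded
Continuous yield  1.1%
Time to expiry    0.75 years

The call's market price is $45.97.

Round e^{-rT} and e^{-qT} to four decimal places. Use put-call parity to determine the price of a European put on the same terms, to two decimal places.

e^(−qT) = e^(−0.011·0.75) = 0.9918;  e^(−rT) = e^(−0.051·0.75) = 0.9625
Put-call parity: C − P = S·e^(−qT) − K·e^(−rT) = 244·0.9918 − 236·0.9625 = 241.9992 − 227.1500 = 14.8492
P = C − (C − P) = 45.97 − (14.8492) = 31.1208

$31.12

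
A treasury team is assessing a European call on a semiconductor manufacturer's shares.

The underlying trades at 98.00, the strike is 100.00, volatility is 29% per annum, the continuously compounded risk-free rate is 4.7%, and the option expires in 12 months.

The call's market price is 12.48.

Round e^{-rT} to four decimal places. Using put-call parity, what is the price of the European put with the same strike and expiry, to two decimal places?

exp(−rT) = exp(−0.047·1) = 0.9541
Put-call parity: C − P = S − K·e^(−rT) = 98 − 100·0.9541 = 98 − 95.4100 = 2.5900
P = C − (C − P) = 12.48 − (2.5900) = 9.8900

9.89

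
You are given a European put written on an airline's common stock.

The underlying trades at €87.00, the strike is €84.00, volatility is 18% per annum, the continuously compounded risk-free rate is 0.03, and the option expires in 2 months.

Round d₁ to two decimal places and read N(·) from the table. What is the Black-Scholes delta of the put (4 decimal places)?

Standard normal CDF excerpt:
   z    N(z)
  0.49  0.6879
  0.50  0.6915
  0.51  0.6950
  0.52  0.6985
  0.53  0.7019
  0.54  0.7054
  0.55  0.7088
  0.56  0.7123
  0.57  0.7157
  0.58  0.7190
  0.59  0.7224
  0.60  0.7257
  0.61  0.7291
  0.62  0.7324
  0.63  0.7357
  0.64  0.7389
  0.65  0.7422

σ√T = 0.18 × 0.4082 = 0.0735
d₁ = [ln(87/84) + (0.03 + ½·0.18²)·0.1667] / (σ√T) = (0.0351 + 0.0077) / 0.0735 = 0.5823 which rounds to 0.58
N(d₁) = N(0.58) = 0.7190
Δ_put = N(d₁) − 1 = 0.7190 − 1 = -0.2810

-0.2810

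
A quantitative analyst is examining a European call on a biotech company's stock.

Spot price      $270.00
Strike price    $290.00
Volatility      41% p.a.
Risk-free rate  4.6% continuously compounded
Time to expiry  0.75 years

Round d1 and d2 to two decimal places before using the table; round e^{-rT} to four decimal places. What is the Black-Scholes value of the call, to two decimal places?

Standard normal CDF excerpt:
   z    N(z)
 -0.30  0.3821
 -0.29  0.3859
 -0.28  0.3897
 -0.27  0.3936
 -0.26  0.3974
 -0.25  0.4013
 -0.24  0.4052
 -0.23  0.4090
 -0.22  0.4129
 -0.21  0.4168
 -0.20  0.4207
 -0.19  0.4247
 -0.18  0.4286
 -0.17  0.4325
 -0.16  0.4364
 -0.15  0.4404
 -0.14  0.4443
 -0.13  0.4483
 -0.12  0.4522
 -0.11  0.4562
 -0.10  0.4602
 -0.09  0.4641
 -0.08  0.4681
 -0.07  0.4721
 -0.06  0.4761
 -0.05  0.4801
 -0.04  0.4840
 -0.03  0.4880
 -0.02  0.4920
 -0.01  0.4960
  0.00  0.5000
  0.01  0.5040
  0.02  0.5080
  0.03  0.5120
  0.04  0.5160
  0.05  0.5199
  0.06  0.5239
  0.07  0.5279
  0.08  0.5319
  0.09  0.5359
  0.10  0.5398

T = 0.75;  σ√T = 0.3551
d₁ = [ln(270/290) + (0.046 + ½·0.41²)·0.75] / (σ√T) = (-0.0715 + 0.0975) / 0.3551 = 0.0734 which rounds to 0.07
d₂ = 0.0734 − 0.3551 = -0.2816 which rounds to -0.28
e^(−rT) = e^(−0.046·0.75) = 0.9661
N(d₁) = N(0.07) = 0.5279;  N(d₂) = N(-0.28) = 0.3897
C = 270·0.5279 − 290·0.9661·0.3897 = 142.5330 − 109.1819 = 33.3511

$33.35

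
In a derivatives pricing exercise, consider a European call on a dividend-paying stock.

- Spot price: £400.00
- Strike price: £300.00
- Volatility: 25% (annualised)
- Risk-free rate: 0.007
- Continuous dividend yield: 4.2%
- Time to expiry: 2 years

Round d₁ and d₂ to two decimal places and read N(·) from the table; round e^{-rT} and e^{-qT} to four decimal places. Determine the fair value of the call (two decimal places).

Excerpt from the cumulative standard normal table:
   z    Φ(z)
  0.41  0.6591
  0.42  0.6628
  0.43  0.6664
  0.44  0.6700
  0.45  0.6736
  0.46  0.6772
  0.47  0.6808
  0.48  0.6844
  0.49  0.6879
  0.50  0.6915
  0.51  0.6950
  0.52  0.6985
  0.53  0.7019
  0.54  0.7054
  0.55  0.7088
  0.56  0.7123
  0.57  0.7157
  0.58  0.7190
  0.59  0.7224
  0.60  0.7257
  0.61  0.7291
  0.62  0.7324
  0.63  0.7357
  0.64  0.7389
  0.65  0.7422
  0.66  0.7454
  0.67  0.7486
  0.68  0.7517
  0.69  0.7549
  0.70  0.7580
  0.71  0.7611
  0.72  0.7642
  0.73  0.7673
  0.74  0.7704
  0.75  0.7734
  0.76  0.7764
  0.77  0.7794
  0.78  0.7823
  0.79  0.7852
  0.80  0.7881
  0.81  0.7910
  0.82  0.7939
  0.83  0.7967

σ√T = 0.25 × 1.4142 = 0.3536
d₁ = [ln(400/300) + (0.007 − 0.042 + 0.25²/2)·2] / 0.3536 = [0.2877 − 0.0075] / 0.3536 = 0.7925 ≈ 0.79
d₂ = d₁ − σ√T = 0.7925 − 0.3536 = 0.4389 ≈ 0.44
exp(−qT) = exp(−0.042·2) = 0.9194;  exp(−rT) = exp(−0.007·2) = 0.9861
N(d₁) = N(0.79) = 0.7852;  N(d₂) = N(0.44) = 0.6700
C = 400·0.9194·0.7852 − 300·0.9861·0.6700 = 288.7652 − 198.2061 = 90.5591

£90.56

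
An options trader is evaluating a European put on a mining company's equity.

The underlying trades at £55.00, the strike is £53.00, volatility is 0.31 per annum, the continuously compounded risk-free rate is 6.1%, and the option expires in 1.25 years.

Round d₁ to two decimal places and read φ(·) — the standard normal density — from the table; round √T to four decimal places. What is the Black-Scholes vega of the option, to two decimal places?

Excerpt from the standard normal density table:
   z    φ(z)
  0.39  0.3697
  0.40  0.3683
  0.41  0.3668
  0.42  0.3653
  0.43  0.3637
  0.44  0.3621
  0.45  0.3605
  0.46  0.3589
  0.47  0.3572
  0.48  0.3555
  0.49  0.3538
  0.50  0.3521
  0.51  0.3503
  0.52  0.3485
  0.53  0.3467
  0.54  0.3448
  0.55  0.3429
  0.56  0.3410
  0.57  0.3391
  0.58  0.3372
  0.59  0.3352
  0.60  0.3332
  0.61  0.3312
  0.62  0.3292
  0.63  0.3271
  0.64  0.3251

σ√T = 0.31 × 1.1180 = 0.3466
ln(S/K) + (r + σ²/2)T = ln(55/53) + (0.061 + 0.31²/2)·1.25 = 0.0370 + 0.1363 = 0.1734
d₁ = 0.1734 / 0.3466 = 0.5002 ⇒ 0.50
√T = √1.25 = 1.1180
φ(d₁) = φ(0.50) = 0.3521
vega = S·φ(d₁)·√T = 55·0.3521·1.1180 = 21.6506
(Vega is the same for a European call and put with the same parameters.)

21.65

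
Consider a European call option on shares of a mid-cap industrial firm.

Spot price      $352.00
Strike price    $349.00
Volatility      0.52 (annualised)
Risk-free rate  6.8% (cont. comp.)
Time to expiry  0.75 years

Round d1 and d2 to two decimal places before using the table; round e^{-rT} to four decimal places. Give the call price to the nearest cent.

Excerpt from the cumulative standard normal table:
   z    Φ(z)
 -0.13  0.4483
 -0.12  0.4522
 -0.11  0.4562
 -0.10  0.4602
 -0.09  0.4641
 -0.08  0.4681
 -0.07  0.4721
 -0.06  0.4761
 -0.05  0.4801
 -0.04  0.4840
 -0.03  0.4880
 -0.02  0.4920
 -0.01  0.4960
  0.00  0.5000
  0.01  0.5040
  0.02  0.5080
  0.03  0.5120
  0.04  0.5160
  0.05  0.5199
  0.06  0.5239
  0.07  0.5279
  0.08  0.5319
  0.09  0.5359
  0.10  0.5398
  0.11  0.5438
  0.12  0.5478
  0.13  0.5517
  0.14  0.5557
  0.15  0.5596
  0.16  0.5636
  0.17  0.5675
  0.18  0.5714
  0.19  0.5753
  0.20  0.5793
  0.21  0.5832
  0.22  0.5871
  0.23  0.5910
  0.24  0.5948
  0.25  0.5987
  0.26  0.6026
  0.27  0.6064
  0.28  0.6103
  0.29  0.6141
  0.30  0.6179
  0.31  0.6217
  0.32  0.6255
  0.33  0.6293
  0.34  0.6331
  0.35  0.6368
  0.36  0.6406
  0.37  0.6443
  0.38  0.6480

T = 0.75;  σ√T = 0.4503
ln(S/K) + (r + σ²/2)T = ln(352/349) + (0.068 + 0.52²/2)·0.75 = 0.0086 + 0.1524 = 0.1610
d₁ = 0.1610 / 0.4503 = 0.3574 ⇒ 0.36
d₂ = d₁ − σ√T = 0.3574 − 0.4503 = -0.0929 ⇒ -0.09
exp(−rT) = exp(−0.068·0.75) = 0.9503
C = 352·N(0.36) − 349·0.9503·N(-0.09) = 352·0.6406 − 349·0.9503·0.4641 = 225.4912 − 153.9209 = 71.5703

$71.57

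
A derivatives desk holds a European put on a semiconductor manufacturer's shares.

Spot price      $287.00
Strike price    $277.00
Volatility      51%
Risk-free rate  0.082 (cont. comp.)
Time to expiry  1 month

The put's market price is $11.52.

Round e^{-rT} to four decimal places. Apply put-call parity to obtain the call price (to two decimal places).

$23.40

exp(−rT) = exp(−0.082·0.08333) = 0.9932
Put-call parity: C − P = S − K·e^(−rT) = 287 − 277·0.9932 = 287 − 275.1164 = 11.8836
C = P + (C − P) = 11.52 + (11.8836) = 23.4036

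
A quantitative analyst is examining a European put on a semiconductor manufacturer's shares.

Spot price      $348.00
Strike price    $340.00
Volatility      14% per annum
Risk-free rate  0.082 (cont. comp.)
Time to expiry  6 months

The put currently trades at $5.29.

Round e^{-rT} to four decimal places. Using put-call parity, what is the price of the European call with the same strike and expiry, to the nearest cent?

e^(−rT) = e^(−0.082·0.5) = 0.9598
Put-call parity: C − P = S − K·e^(−rT) = 348 − 340·0.9598 = 348 − 326.3320 = 21.6680
C = P + (C − P) = 5.29 + (21.6680) = 26.9580

$26.96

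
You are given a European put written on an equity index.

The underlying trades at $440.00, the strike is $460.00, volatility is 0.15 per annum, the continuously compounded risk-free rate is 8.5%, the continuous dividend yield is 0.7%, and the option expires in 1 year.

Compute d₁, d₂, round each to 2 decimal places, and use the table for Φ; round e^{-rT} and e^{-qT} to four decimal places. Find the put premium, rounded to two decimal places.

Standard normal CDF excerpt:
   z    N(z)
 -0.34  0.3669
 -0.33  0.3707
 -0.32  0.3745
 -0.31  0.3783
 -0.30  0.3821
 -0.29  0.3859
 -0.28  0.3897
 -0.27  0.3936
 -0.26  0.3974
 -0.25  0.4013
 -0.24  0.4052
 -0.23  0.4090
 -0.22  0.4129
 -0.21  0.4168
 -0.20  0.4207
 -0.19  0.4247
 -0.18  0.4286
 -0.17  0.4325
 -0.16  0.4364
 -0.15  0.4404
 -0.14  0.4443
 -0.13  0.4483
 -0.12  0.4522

σ√T = 0.15 × 1.0000 = 0.1500
ln(S/K) + (r − q + σ²/2)T = ln(440/460) + (0.085 − 0.007 + 0.15²/2)·1 = -0.0445 + 0.0892 = 0.0448
d₁ = 0.0448 / 0.1500 = 0.2987 which rounds to 0.30
d₂ = d₁ − σ√T = 0.2987 − 0.1500 = 0.1487 which rounds to 0.15
exp(−qT) = exp(−0.007·1) = 0.9930;  exp(−rT) = exp(−0.085·1) = 0.9185
P = 460·0.9185·N(-0.15) − 440·0.9930·N(-0.30) = 460·0.9185·0.4404 − 440·0.9930·0.3821 = 186.0734 − 166.9471 = 19.1263

$19.13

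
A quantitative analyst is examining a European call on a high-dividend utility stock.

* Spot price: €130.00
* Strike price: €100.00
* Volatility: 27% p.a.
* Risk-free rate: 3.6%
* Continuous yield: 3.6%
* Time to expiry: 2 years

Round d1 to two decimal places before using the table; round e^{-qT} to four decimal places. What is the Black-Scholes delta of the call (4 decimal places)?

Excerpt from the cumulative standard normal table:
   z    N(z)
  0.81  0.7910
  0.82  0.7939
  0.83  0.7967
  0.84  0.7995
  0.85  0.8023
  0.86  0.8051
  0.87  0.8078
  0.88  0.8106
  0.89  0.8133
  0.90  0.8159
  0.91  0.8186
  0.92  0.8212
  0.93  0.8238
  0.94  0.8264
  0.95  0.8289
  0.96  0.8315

σ√T = 0.27 × 1.4142 = 0.3818
d₁ = [ln(130/100) + (0.036 − 0.036 + 0.27²/2)·2] / 0.3818 = [0.2624 + 0.0729] / 0.3818 = 0.8780 which rounds to 0.88
N(d₁) = N(0.88) = 0.8106
Δ_call = e^(−qT)·N(d₁) = 0.9305·0.8106 = 0.7543

0.7543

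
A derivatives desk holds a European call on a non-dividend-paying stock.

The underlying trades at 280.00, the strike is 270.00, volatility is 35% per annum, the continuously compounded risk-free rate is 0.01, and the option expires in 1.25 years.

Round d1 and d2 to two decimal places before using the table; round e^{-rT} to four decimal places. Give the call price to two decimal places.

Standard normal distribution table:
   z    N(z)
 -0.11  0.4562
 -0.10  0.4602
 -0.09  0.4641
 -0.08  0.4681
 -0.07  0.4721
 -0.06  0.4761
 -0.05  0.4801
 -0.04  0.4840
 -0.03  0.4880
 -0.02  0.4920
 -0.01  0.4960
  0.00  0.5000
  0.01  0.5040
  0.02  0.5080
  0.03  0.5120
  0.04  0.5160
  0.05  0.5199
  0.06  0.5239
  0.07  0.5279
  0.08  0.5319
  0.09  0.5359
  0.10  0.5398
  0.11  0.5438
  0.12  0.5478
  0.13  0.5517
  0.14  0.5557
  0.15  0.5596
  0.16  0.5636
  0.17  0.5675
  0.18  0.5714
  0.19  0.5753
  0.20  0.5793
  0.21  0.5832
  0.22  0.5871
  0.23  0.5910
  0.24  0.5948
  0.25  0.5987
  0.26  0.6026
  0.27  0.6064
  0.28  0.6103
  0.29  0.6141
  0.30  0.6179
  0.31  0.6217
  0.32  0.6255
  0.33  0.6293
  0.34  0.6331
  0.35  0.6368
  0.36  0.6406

49.25

T = 1.25;  σ√T = 0.3913
d₁ = [ln(280/270) + (0.01 + ½·0.35²)·1.25] / (σ√T) = (0.0364 + 0.0891) / 0.3913 = 0.3205 which rounds to 0.32
d₂ = 0.3205 − 0.3913 = -0.0708 which rounds to -0.07
e^(−rT) = e^(−0.01·1.25) = 0.9876
N(d₁) = N(0.32) = 0.6255;  N(d₂) = N(-0.07) = 0.4721
C = 280·0.6255 − 270·0.9876·0.4721 = 175.1400 − 125.8864 = 49.2536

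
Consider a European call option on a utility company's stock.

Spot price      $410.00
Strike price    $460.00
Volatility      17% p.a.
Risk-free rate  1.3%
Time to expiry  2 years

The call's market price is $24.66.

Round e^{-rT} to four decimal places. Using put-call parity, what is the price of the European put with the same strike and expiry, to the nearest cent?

$62.84

e^(−rT) = e^(−0.013·2) = 0.9743
Put-call parity: C − P = S − K·e^(−rT) = 410 − 460·0.9743 = 410 − 448.1780 = -38.1780
P = C − (C − P) = 24.66 − (-38.1780) = 62.8380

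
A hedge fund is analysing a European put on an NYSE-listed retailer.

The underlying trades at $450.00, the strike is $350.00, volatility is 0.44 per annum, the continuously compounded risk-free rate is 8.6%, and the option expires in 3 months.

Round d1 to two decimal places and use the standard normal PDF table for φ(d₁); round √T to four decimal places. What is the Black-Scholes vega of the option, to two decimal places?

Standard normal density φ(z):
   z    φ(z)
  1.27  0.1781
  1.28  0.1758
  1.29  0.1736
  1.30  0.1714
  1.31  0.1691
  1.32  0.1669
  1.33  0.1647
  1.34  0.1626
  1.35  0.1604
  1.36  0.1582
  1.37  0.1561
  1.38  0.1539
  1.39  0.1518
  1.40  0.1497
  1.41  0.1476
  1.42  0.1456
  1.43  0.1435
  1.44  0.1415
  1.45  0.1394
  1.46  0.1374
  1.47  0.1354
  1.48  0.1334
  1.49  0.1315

36.09

T = 0.25;  σ√T = 0.2200
d₁ = [ln(450/350) + (0.086 + 0.44²/2)·0.25] / 0.2200 = [0.2513 + 0.0457] / 0.2200 = 1.3501 ≈ 1.35
√T = √0.25 = 0.5000
φ(d₁) = φ(1.35) = 0.1604
vega = S·φ(d₁)·√T = 450·0.1604·0.5000 = 36.0900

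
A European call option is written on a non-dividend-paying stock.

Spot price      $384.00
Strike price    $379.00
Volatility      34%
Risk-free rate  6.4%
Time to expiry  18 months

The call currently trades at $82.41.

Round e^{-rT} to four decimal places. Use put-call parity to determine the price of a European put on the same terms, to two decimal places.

exp(−rT) = exp(−0.064·1.5) = 0.9085
Put-call parity: C − P = S − K·e^(−rT) = 384 − 379·0.9085 = 384 − 344.3215 = 39.6785
P = C − (C − P) = 82.41 − (39.6785) = 42.7315

$42.73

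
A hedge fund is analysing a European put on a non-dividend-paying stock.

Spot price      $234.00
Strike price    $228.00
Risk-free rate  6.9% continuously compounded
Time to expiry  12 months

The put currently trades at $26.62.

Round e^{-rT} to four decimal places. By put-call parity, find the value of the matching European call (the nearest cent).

exp(−rT) = exp(−0.069·1) = 0.9333
Put-call parity: C − P = S − K·e^(−rT) = 234 − 228·0.9333 = 234 − 212.7924 = 21.2076
C = P + (C − P) = 26.62 + (21.2076) = 47.8276

$47.83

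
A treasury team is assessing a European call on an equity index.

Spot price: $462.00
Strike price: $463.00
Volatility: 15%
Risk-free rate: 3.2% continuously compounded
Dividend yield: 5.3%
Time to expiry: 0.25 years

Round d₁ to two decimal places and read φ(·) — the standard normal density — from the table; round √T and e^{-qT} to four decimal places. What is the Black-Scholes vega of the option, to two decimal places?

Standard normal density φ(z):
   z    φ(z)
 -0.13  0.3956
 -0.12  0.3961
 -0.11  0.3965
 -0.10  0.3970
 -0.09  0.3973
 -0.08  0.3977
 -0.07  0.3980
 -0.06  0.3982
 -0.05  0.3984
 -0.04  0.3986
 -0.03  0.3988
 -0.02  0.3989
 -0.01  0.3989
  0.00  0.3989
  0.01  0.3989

90.77

T = 0.25;  σ√T = 0.0750
d₁ = [ln(462/463) + (0.032 − 0.053 + 0.15²/2)·0.25] / 0.0750 = [-0.0022 − 0.0024] / 0.0750 = -0.0613 ≈ -0.06
√T = √0.25 = 0.5000
φ(d₁) = φ(-0.06) = 0.3982
exp(−qT) = exp(−0.053·0.25) = 0.9868
vega = S·exp(−qT)·φ(d₁)·√T = 462·0.9868·0.3982·0.5000 = 90.7700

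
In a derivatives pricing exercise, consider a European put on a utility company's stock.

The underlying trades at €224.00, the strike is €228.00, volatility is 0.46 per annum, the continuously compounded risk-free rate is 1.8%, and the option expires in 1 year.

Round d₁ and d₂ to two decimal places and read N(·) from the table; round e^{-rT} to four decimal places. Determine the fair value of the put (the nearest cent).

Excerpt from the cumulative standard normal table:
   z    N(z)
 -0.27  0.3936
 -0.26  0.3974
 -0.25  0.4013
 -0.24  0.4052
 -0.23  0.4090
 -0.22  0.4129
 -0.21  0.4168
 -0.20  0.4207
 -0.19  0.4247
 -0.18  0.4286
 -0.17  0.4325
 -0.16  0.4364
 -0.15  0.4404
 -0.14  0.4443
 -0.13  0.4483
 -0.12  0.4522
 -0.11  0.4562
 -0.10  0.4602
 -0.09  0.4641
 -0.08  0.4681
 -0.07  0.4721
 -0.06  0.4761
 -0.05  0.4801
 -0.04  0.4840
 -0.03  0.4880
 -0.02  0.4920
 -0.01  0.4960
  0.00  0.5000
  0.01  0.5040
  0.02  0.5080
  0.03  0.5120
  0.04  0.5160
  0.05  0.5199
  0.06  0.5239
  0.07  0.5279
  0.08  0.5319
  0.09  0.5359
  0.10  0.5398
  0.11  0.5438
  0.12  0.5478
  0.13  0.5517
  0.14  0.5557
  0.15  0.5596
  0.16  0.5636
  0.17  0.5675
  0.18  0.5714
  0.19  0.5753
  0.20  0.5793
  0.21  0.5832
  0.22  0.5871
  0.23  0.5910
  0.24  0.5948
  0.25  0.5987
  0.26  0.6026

€40.73

σ√T = 0.46·√1 = 0.4600
ln(S/K) + (r + σ²/2)T = ln(224/228) + (0.018 + 0.46²/2)·1 = -0.0177 + 0.1238 = 0.1061
d₁ = 0.1061 / 0.4600 = 0.2307 which rounds to 0.23
d₂ = d₁ − σ√T = 0.2307 − 0.4600 = -0.2293 which rounds to -0.23
e^(−rT) = e^(−0.018·1) = 0.9822
N(−d₂) = N(0.23) = 0.5910;  N(−d₁) = N(-0.23) = 0.4090
P = 228·0.9822·0.5910 − 224·0.4090 = 132.3495 − 91.6160 = 40.7335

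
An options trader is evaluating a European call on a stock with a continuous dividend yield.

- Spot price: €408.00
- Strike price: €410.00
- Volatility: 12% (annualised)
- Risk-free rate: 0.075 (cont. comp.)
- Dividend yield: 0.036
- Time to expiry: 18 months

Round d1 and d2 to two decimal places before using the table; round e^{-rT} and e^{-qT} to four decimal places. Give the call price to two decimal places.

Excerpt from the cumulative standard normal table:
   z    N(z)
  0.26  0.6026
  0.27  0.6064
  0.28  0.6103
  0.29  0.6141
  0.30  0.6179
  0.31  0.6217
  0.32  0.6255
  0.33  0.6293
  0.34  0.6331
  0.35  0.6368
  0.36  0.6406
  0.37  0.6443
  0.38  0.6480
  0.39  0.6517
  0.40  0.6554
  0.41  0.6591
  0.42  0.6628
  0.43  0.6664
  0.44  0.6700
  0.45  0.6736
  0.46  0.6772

σ√T = 0.12 × 1.2247 = 0.1470
d₁ = [ln(408/410) + (0.075 − 0.036 + 0.12²/2)·1.5] / 0.1470 = [-0.0049 + 0.0693] / 0.1470 = 0.4383 → 0.44
d₂ = d₁ − σ√T = 0.4383 − 0.1470 = 0.2913 → 0.29
e^(−qT) = e^(−0.036·1.5) = 0.9474;  e^(−rT) = e^(−0.075·1.5) = 0.8936
C = 408·0.9474·N(0.44) − 410·0.8936·N(0.29) = 408·0.9474·0.6700 − 410·0.8936·0.6141 = 258.9813 − 224.9915 = 33.9898

€33.99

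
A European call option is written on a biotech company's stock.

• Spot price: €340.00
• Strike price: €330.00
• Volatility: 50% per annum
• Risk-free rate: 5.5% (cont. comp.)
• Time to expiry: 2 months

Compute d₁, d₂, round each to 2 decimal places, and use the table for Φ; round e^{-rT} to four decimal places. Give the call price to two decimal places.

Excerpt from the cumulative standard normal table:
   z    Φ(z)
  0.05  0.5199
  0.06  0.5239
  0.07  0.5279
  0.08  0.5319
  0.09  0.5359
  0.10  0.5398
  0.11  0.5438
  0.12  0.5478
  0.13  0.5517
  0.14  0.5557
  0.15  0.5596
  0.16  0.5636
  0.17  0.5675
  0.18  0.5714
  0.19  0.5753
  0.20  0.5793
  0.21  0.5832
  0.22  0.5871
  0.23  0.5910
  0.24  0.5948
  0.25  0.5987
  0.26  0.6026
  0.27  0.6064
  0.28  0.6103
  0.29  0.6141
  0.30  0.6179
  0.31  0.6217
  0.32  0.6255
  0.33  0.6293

T = 0.1667;  σ√T = 0.2041
ln(S/K) + (r + σ²/2)T = ln(340/330) + (0.055 + 0.5²/2)·0.1667 = 0.0299 + 0.0300 = 0.0599
d₁ = 0.0599 / 0.2041 = 0.2932 ⇒ 0.29
d₂ = d₁ − σ√T = 0.2932 − 0.2041 = 0.0891 ⇒ 0.09
exp(−rT) = exp(−0.055·0.1667) = 0.9909
N(d₁) = N(0.29) = 0.6141;  N(d₂) = N(0.09) = 0.5359
C = 340·0.6141 − 330·0.9909·0.5359 = 208.7940 − 175.2377 = 33.5563

€33.56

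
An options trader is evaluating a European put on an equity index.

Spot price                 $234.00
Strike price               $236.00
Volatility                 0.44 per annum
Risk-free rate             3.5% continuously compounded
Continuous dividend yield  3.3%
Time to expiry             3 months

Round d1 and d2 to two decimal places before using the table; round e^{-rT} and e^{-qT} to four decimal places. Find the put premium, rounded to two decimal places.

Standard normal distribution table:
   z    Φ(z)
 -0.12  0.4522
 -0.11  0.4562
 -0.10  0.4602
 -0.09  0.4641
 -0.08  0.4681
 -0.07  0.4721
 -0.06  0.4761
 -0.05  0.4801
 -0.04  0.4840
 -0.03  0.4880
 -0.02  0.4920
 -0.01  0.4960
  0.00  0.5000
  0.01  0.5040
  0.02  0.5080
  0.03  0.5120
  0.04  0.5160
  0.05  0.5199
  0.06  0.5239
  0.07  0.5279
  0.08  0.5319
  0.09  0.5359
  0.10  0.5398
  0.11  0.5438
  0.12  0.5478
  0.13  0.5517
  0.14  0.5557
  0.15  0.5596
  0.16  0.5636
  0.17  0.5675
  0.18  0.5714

T = 0.25;  σ√T = 0.2200
d₁ = [ln(234/236) + (0.035 − 0.033 + ½·0.44²)·0.25] / (σ√T) = (-0.0085 + 0.0247) / 0.2200 = 0.0736 ≈ 0.07
d₂ = 0.0736 − 0.2200 = -0.1464 ≈ -0.15
exp(−qT) = exp(−0.033·0.25) = 0.9918;  exp(−rT) = exp(−0.035·0.25) = 0.9913
P = 236·0.9913·N(0.15) − 234·0.9918·N(-0.07) = 236·0.9913·0.5596 − 234·0.9918·0.4721 = 130.9166 − 109.5655 = 21.3511

$21.35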